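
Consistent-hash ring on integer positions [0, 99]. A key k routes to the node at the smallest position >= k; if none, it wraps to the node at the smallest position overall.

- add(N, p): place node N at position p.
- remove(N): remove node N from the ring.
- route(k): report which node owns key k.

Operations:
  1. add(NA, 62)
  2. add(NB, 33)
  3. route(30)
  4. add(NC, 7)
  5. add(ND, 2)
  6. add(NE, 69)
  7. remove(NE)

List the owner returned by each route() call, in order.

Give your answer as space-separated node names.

Op 1: add NA@62 -> ring=[62:NA]
Op 2: add NB@33 -> ring=[33:NB,62:NA]
Op 3: route key 30: smallest pos >= 30 is 33 -> NB
Op 4: add NC@7 -> ring=[7:NC,33:NB,62:NA]
Op 5: add ND@2 -> ring=[2:ND,7:NC,33:NB,62:NA]
Op 6: add NE@69 -> ring=[2:ND,7:NC,33:NB,62:NA,69:NE]
Op 7: remove NE -> ring=[2:ND,7:NC,33:NB,62:NA]

Answer: NB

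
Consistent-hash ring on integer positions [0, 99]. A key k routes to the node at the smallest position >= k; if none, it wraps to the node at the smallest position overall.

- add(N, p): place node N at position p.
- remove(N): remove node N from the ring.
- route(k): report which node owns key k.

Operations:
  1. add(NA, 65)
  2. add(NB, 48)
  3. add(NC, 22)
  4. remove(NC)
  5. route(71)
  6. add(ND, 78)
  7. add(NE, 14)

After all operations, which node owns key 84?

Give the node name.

Op 1: add NA@65 -> ring=[65:NA]
Op 2: add NB@48 -> ring=[48:NB,65:NA]
Op 3: add NC@22 -> ring=[22:NC,48:NB,65:NA]
Op 4: remove NC -> ring=[48:NB,65:NA]
Op 5: route key 71: none >= 71, wrap to smallest pos 48 -> NB
Op 6: add ND@78 -> ring=[48:NB,65:NA,78:ND]
Op 7: add NE@14 -> ring=[14:NE,48:NB,65:NA,78:ND]
Final route key 84: none >= 84, wrap to smallest pos 14 -> NE

Answer: NE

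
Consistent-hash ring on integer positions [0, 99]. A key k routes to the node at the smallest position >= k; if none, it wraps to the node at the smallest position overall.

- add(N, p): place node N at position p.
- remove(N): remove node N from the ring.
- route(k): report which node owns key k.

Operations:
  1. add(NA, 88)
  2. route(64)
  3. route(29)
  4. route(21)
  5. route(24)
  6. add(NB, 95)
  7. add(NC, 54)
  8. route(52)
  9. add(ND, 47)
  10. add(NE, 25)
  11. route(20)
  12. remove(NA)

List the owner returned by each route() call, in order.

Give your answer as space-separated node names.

Op 1: add NA@88 -> ring=[88:NA]
Op 2: route key 64: smallest pos >= 64 is 88 -> NA
Op 3: route key 29: smallest pos >= 29 is 88 -> NA
Op 4: route key 21: smallest pos >= 21 is 88 -> NA
Op 5: route key 24: smallest pos >= 24 is 88 -> NA
Op 6: add NB@95 -> ring=[88:NA,95:NB]
Op 7: add NC@54 -> ring=[54:NC,88:NA,95:NB]
Op 8: route key 52: smallest pos >= 52 is 54 -> NC
Op 9: add ND@47 -> ring=[47:ND,54:NC,88:NA,95:NB]
Op 10: add NE@25 -> ring=[25:NE,47:ND,54:NC,88:NA,95:NB]
Op 11: route key 20: smallest pos >= 20 is 25 -> NE
Op 12: remove NA -> ring=[25:NE,47:ND,54:NC,95:NB]

Answer: NA NA NA NA NC NE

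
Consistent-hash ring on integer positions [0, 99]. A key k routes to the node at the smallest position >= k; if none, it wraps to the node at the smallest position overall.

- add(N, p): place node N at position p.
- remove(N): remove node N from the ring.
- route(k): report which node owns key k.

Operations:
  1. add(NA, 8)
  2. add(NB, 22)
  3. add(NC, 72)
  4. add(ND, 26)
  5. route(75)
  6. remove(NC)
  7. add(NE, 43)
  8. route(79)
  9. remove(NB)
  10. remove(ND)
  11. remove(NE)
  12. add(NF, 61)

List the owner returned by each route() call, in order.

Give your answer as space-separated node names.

Answer: NA NA

Derivation:
Op 1: add NA@8 -> ring=[8:NA]
Op 2: add NB@22 -> ring=[8:NA,22:NB]
Op 3: add NC@72 -> ring=[8:NA,22:NB,72:NC]
Op 4: add ND@26 -> ring=[8:NA,22:NB,26:ND,72:NC]
Op 5: route key 75: none >= 75, wrap to smallest pos 8 -> NA
Op 6: remove NC -> ring=[8:NA,22:NB,26:ND]
Op 7: add NE@43 -> ring=[8:NA,22:NB,26:ND,43:NE]
Op 8: route key 79: none >= 79, wrap to smallest pos 8 -> NA
Op 9: remove NB -> ring=[8:NA,26:ND,43:NE]
Op 10: remove ND -> ring=[8:NA,43:NE]
Op 11: remove NE -> ring=[8:NA]
Op 12: add NF@61 -> ring=[8:NA,61:NF]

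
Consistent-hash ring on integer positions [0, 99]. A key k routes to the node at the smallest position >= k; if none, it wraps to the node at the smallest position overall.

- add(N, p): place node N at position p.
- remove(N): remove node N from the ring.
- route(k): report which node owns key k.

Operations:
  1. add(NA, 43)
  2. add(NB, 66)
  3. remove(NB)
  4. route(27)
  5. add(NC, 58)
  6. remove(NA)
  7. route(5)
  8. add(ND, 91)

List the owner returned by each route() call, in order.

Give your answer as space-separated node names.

Answer: NA NC

Derivation:
Op 1: add NA@43 -> ring=[43:NA]
Op 2: add NB@66 -> ring=[43:NA,66:NB]
Op 3: remove NB -> ring=[43:NA]
Op 4: route key 27: smallest pos >= 27 is 43 -> NA
Op 5: add NC@58 -> ring=[43:NA,58:NC]
Op 6: remove NA -> ring=[58:NC]
Op 7: route key 5: smallest pos >= 5 is 58 -> NC
Op 8: add ND@91 -> ring=[58:NC,91:ND]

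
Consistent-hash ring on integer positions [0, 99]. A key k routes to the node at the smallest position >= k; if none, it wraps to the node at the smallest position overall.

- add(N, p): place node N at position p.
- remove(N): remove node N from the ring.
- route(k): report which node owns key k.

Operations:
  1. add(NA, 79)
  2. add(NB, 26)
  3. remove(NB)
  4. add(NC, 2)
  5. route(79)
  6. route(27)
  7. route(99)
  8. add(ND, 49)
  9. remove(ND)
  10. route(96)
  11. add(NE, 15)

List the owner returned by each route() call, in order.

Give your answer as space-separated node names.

Answer: NA NA NC NC

Derivation:
Op 1: add NA@79 -> ring=[79:NA]
Op 2: add NB@26 -> ring=[26:NB,79:NA]
Op 3: remove NB -> ring=[79:NA]
Op 4: add NC@2 -> ring=[2:NC,79:NA]
Op 5: route key 79: smallest pos >= 79 is 79 -> NA
Op 6: route key 27: smallest pos >= 27 is 79 -> NA
Op 7: route key 99: none >= 99, wrap to smallest pos 2 -> NC
Op 8: add ND@49 -> ring=[2:NC,49:ND,79:NA]
Op 9: remove ND -> ring=[2:NC,79:NA]
Op 10: route key 96: none >= 96, wrap to smallest pos 2 -> NC
Op 11: add NE@15 -> ring=[2:NC,15:NE,79:NA]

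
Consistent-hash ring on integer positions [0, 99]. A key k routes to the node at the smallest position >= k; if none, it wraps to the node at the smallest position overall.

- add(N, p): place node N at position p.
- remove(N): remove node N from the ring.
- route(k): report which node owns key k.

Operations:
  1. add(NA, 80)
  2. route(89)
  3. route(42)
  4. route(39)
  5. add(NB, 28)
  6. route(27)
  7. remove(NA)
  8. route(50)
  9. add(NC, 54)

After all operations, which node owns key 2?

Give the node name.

Op 1: add NA@80 -> ring=[80:NA]
Op 2: route key 89: none >= 89, wrap to smallest pos 80 -> NA
Op 3: route key 42: smallest pos >= 42 is 80 -> NA
Op 4: route key 39: smallest pos >= 39 is 80 -> NA
Op 5: add NB@28 -> ring=[28:NB,80:NA]
Op 6: route key 27: smallest pos >= 27 is 28 -> NB
Op 7: remove NA -> ring=[28:NB]
Op 8: route key 50: none >= 50, wrap to smallest pos 28 -> NB
Op 9: add NC@54 -> ring=[28:NB,54:NC]
Final route key 2: smallest pos >= 2 is 28 -> NB

Answer: NB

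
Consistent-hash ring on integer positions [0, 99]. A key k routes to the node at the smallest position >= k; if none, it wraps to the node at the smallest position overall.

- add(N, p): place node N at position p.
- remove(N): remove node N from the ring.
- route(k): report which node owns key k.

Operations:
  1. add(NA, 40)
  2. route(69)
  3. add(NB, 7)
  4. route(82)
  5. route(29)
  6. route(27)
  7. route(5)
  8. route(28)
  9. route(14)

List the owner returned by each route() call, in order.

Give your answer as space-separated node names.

Op 1: add NA@40 -> ring=[40:NA]
Op 2: route key 69: none >= 69, wrap to smallest pos 40 -> NA
Op 3: add NB@7 -> ring=[7:NB,40:NA]
Op 4: route key 82: none >= 82, wrap to smallest pos 7 -> NB
Op 5: route key 29: smallest pos >= 29 is 40 -> NA
Op 6: route key 27: smallest pos >= 27 is 40 -> NA
Op 7: route key 5: smallest pos >= 5 is 7 -> NB
Op 8: route key 28: smallest pos >= 28 is 40 -> NA
Op 9: route key 14: smallest pos >= 14 is 40 -> NA

Answer: NA NB NA NA NB NA NA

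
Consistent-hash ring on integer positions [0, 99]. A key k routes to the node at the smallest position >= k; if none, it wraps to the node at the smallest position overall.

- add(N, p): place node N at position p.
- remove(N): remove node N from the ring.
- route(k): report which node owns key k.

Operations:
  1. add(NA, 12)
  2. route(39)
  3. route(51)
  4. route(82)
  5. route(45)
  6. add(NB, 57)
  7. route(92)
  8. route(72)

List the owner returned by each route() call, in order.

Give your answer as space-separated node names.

Answer: NA NA NA NA NA NA

Derivation:
Op 1: add NA@12 -> ring=[12:NA]
Op 2: route key 39: none >= 39, wrap to smallest pos 12 -> NA
Op 3: route key 51: none >= 51, wrap to smallest pos 12 -> NA
Op 4: route key 82: none >= 82, wrap to smallest pos 12 -> NA
Op 5: route key 45: none >= 45, wrap to smallest pos 12 -> NA
Op 6: add NB@57 -> ring=[12:NA,57:NB]
Op 7: route key 92: none >= 92, wrap to smallest pos 12 -> NA
Op 8: route key 72: none >= 72, wrap to smallest pos 12 -> NA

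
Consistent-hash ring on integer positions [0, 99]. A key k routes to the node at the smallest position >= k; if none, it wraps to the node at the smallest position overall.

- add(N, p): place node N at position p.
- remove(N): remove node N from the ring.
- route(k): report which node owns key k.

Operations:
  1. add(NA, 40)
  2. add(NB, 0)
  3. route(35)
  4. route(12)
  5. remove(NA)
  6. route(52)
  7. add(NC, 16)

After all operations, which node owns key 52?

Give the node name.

Op 1: add NA@40 -> ring=[40:NA]
Op 2: add NB@0 -> ring=[0:NB,40:NA]
Op 3: route key 35: smallest pos >= 35 is 40 -> NA
Op 4: route key 12: smallest pos >= 12 is 40 -> NA
Op 5: remove NA -> ring=[0:NB]
Op 6: route key 52: none >= 52, wrap to smallest pos 0 -> NB
Op 7: add NC@16 -> ring=[0:NB,16:NC]
Final route key 52: none >= 52, wrap to smallest pos 0 -> NB

Answer: NB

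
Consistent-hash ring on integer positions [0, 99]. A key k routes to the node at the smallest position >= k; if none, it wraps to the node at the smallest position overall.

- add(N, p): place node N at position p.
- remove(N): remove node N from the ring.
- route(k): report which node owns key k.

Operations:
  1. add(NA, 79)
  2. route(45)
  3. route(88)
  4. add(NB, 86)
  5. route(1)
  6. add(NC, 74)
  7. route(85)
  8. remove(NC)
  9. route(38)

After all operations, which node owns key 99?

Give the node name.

Answer: NA

Derivation:
Op 1: add NA@79 -> ring=[79:NA]
Op 2: route key 45: smallest pos >= 45 is 79 -> NA
Op 3: route key 88: none >= 88, wrap to smallest pos 79 -> NA
Op 4: add NB@86 -> ring=[79:NA,86:NB]
Op 5: route key 1: smallest pos >= 1 is 79 -> NA
Op 6: add NC@74 -> ring=[74:NC,79:NA,86:NB]
Op 7: route key 85: smallest pos >= 85 is 86 -> NB
Op 8: remove NC -> ring=[79:NA,86:NB]
Op 9: route key 38: smallest pos >= 38 is 79 -> NA
Final route key 99: none >= 99, wrap to smallest pos 79 -> NA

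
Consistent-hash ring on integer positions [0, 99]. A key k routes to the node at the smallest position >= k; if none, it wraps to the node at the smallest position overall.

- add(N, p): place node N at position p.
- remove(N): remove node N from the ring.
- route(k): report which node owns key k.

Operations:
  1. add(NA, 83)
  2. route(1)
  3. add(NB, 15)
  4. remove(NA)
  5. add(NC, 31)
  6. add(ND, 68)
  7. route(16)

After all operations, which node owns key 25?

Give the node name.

Answer: NC

Derivation:
Op 1: add NA@83 -> ring=[83:NA]
Op 2: route key 1: smallest pos >= 1 is 83 -> NA
Op 3: add NB@15 -> ring=[15:NB,83:NA]
Op 4: remove NA -> ring=[15:NB]
Op 5: add NC@31 -> ring=[15:NB,31:NC]
Op 6: add ND@68 -> ring=[15:NB,31:NC,68:ND]
Op 7: route key 16: smallest pos >= 16 is 31 -> NC
Final route key 25: smallest pos >= 25 is 31 -> NC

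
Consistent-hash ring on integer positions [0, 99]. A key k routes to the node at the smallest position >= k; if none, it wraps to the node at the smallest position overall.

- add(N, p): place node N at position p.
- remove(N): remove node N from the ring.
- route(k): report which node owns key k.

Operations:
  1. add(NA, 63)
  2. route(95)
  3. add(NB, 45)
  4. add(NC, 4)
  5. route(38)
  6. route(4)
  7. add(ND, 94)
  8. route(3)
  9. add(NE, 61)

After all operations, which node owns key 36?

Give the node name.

Op 1: add NA@63 -> ring=[63:NA]
Op 2: route key 95: none >= 95, wrap to smallest pos 63 -> NA
Op 3: add NB@45 -> ring=[45:NB,63:NA]
Op 4: add NC@4 -> ring=[4:NC,45:NB,63:NA]
Op 5: route key 38: smallest pos >= 38 is 45 -> NB
Op 6: route key 4: smallest pos >= 4 is 4 -> NC
Op 7: add ND@94 -> ring=[4:NC,45:NB,63:NA,94:ND]
Op 8: route key 3: smallest pos >= 3 is 4 -> NC
Op 9: add NE@61 -> ring=[4:NC,45:NB,61:NE,63:NA,94:ND]
Final route key 36: smallest pos >= 36 is 45 -> NB

Answer: NB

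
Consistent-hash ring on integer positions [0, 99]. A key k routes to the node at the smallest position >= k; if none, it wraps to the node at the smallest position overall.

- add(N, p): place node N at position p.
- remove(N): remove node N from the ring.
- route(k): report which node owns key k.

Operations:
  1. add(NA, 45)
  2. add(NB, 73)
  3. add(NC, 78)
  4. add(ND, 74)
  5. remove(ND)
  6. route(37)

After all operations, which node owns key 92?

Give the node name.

Op 1: add NA@45 -> ring=[45:NA]
Op 2: add NB@73 -> ring=[45:NA,73:NB]
Op 3: add NC@78 -> ring=[45:NA,73:NB,78:NC]
Op 4: add ND@74 -> ring=[45:NA,73:NB,74:ND,78:NC]
Op 5: remove ND -> ring=[45:NA,73:NB,78:NC]
Op 6: route key 37: smallest pos >= 37 is 45 -> NA
Final route key 92: none >= 92, wrap to smallest pos 45 -> NA

Answer: NA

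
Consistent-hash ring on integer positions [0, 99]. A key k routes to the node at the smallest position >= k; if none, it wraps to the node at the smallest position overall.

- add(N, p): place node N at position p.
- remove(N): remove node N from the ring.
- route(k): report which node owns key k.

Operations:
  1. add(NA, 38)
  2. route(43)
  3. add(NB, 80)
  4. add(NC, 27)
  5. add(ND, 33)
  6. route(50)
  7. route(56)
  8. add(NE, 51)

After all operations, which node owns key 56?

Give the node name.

Answer: NB

Derivation:
Op 1: add NA@38 -> ring=[38:NA]
Op 2: route key 43: none >= 43, wrap to smallest pos 38 -> NA
Op 3: add NB@80 -> ring=[38:NA,80:NB]
Op 4: add NC@27 -> ring=[27:NC,38:NA,80:NB]
Op 5: add ND@33 -> ring=[27:NC,33:ND,38:NA,80:NB]
Op 6: route key 50: smallest pos >= 50 is 80 -> NB
Op 7: route key 56: smallest pos >= 56 is 80 -> NB
Op 8: add NE@51 -> ring=[27:NC,33:ND,38:NA,51:NE,80:NB]
Final route key 56: smallest pos >= 56 is 80 -> NB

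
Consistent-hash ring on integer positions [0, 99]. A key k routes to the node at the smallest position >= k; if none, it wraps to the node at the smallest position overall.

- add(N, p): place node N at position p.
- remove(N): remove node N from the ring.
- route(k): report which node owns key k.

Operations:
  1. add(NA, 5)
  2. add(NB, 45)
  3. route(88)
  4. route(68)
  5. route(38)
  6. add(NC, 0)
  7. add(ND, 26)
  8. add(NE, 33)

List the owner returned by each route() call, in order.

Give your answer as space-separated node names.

Op 1: add NA@5 -> ring=[5:NA]
Op 2: add NB@45 -> ring=[5:NA,45:NB]
Op 3: route key 88: none >= 88, wrap to smallest pos 5 -> NA
Op 4: route key 68: none >= 68, wrap to smallest pos 5 -> NA
Op 5: route key 38: smallest pos >= 38 is 45 -> NB
Op 6: add NC@0 -> ring=[0:NC,5:NA,45:NB]
Op 7: add ND@26 -> ring=[0:NC,5:NA,26:ND,45:NB]
Op 8: add NE@33 -> ring=[0:NC,5:NA,26:ND,33:NE,45:NB]

Answer: NA NA NB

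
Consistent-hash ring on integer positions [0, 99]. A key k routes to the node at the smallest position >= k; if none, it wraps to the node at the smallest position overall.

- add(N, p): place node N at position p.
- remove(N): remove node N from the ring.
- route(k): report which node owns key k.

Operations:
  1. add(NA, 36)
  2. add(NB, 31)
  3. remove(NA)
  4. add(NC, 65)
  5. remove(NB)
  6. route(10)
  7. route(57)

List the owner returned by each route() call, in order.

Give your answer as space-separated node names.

Op 1: add NA@36 -> ring=[36:NA]
Op 2: add NB@31 -> ring=[31:NB,36:NA]
Op 3: remove NA -> ring=[31:NB]
Op 4: add NC@65 -> ring=[31:NB,65:NC]
Op 5: remove NB -> ring=[65:NC]
Op 6: route key 10: smallest pos >= 10 is 65 -> NC
Op 7: route key 57: smallest pos >= 57 is 65 -> NC

Answer: NC NC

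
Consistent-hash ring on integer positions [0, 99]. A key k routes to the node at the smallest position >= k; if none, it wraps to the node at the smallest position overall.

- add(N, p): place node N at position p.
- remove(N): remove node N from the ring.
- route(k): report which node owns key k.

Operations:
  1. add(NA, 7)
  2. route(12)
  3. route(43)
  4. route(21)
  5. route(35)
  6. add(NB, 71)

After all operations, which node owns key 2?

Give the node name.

Op 1: add NA@7 -> ring=[7:NA]
Op 2: route key 12: none >= 12, wrap to smallest pos 7 -> NA
Op 3: route key 43: none >= 43, wrap to smallest pos 7 -> NA
Op 4: route key 21: none >= 21, wrap to smallest pos 7 -> NA
Op 5: route key 35: none >= 35, wrap to smallest pos 7 -> NA
Op 6: add NB@71 -> ring=[7:NA,71:NB]
Final route key 2: smallest pos >= 2 is 7 -> NA

Answer: NA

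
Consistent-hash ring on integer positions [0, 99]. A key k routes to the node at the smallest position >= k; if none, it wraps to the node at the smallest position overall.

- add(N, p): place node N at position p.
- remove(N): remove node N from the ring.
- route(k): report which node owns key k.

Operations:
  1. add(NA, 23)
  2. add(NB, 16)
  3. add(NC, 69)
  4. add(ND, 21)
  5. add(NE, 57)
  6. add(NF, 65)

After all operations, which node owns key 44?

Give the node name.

Answer: NE

Derivation:
Op 1: add NA@23 -> ring=[23:NA]
Op 2: add NB@16 -> ring=[16:NB,23:NA]
Op 3: add NC@69 -> ring=[16:NB,23:NA,69:NC]
Op 4: add ND@21 -> ring=[16:NB,21:ND,23:NA,69:NC]
Op 5: add NE@57 -> ring=[16:NB,21:ND,23:NA,57:NE,69:NC]
Op 6: add NF@65 -> ring=[16:NB,21:ND,23:NA,57:NE,65:NF,69:NC]
Final route key 44: smallest pos >= 44 is 57 -> NE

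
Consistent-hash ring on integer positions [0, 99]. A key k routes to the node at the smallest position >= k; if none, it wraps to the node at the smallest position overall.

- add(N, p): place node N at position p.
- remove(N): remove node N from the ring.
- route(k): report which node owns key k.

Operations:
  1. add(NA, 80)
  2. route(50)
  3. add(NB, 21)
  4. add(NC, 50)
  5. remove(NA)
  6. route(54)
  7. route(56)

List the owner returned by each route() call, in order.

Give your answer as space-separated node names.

Answer: NA NB NB

Derivation:
Op 1: add NA@80 -> ring=[80:NA]
Op 2: route key 50: smallest pos >= 50 is 80 -> NA
Op 3: add NB@21 -> ring=[21:NB,80:NA]
Op 4: add NC@50 -> ring=[21:NB,50:NC,80:NA]
Op 5: remove NA -> ring=[21:NB,50:NC]
Op 6: route key 54: none >= 54, wrap to smallest pos 21 -> NB
Op 7: route key 56: none >= 56, wrap to smallest pos 21 -> NB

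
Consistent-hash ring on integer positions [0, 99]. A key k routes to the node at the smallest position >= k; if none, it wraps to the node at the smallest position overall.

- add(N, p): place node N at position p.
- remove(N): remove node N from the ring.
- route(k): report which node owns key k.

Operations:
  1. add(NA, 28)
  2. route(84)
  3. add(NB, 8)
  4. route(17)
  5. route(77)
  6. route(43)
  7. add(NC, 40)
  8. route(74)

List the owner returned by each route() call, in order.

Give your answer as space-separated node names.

Op 1: add NA@28 -> ring=[28:NA]
Op 2: route key 84: none >= 84, wrap to smallest pos 28 -> NA
Op 3: add NB@8 -> ring=[8:NB,28:NA]
Op 4: route key 17: smallest pos >= 17 is 28 -> NA
Op 5: route key 77: none >= 77, wrap to smallest pos 8 -> NB
Op 6: route key 43: none >= 43, wrap to smallest pos 8 -> NB
Op 7: add NC@40 -> ring=[8:NB,28:NA,40:NC]
Op 8: route key 74: none >= 74, wrap to smallest pos 8 -> NB

Answer: NA NA NB NB NB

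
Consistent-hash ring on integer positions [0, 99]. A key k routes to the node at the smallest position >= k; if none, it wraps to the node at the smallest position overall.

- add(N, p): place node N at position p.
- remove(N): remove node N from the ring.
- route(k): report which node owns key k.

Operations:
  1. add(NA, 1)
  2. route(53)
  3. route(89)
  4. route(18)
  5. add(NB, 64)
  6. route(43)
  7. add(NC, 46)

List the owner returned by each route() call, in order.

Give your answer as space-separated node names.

Op 1: add NA@1 -> ring=[1:NA]
Op 2: route key 53: none >= 53, wrap to smallest pos 1 -> NA
Op 3: route key 89: none >= 89, wrap to smallest pos 1 -> NA
Op 4: route key 18: none >= 18, wrap to smallest pos 1 -> NA
Op 5: add NB@64 -> ring=[1:NA,64:NB]
Op 6: route key 43: smallest pos >= 43 is 64 -> NB
Op 7: add NC@46 -> ring=[1:NA,46:NC,64:NB]

Answer: NA NA NA NB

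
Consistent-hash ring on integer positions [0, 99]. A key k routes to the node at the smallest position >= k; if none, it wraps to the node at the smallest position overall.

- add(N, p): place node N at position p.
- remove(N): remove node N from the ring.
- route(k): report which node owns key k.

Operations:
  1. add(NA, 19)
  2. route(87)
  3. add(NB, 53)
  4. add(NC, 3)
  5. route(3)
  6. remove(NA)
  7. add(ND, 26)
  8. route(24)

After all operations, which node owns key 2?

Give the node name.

Answer: NC

Derivation:
Op 1: add NA@19 -> ring=[19:NA]
Op 2: route key 87: none >= 87, wrap to smallest pos 19 -> NA
Op 3: add NB@53 -> ring=[19:NA,53:NB]
Op 4: add NC@3 -> ring=[3:NC,19:NA,53:NB]
Op 5: route key 3: smallest pos >= 3 is 3 -> NC
Op 6: remove NA -> ring=[3:NC,53:NB]
Op 7: add ND@26 -> ring=[3:NC,26:ND,53:NB]
Op 8: route key 24: smallest pos >= 24 is 26 -> ND
Final route key 2: smallest pos >= 2 is 3 -> NC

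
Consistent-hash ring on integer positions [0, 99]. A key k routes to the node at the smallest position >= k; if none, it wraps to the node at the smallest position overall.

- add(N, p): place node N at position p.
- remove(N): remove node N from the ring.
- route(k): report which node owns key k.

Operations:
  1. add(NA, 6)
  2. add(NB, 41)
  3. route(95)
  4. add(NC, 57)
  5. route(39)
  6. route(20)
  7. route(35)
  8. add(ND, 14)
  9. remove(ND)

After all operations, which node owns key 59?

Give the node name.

Answer: NA

Derivation:
Op 1: add NA@6 -> ring=[6:NA]
Op 2: add NB@41 -> ring=[6:NA,41:NB]
Op 3: route key 95: none >= 95, wrap to smallest pos 6 -> NA
Op 4: add NC@57 -> ring=[6:NA,41:NB,57:NC]
Op 5: route key 39: smallest pos >= 39 is 41 -> NB
Op 6: route key 20: smallest pos >= 20 is 41 -> NB
Op 7: route key 35: smallest pos >= 35 is 41 -> NB
Op 8: add ND@14 -> ring=[6:NA,14:ND,41:NB,57:NC]
Op 9: remove ND -> ring=[6:NA,41:NB,57:NC]
Final route key 59: none >= 59, wrap to smallest pos 6 -> NA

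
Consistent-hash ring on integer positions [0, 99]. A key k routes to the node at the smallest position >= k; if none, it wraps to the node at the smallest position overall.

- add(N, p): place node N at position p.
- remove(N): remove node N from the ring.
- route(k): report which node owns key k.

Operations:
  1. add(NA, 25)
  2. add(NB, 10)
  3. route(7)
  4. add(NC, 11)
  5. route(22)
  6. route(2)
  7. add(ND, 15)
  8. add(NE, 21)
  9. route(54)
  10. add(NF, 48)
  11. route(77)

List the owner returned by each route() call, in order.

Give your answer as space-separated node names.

Op 1: add NA@25 -> ring=[25:NA]
Op 2: add NB@10 -> ring=[10:NB,25:NA]
Op 3: route key 7: smallest pos >= 7 is 10 -> NB
Op 4: add NC@11 -> ring=[10:NB,11:NC,25:NA]
Op 5: route key 22: smallest pos >= 22 is 25 -> NA
Op 6: route key 2: smallest pos >= 2 is 10 -> NB
Op 7: add ND@15 -> ring=[10:NB,11:NC,15:ND,25:NA]
Op 8: add NE@21 -> ring=[10:NB,11:NC,15:ND,21:NE,25:NA]
Op 9: route key 54: none >= 54, wrap to smallest pos 10 -> NB
Op 10: add NF@48 -> ring=[10:NB,11:NC,15:ND,21:NE,25:NA,48:NF]
Op 11: route key 77: none >= 77, wrap to smallest pos 10 -> NB

Answer: NB NA NB NB NB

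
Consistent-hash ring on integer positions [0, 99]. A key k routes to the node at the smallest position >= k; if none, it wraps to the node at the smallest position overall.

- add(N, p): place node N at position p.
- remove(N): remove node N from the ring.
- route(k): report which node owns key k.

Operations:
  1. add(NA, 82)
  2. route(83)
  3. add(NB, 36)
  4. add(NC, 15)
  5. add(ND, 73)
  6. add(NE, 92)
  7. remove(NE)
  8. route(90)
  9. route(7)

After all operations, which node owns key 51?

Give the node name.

Op 1: add NA@82 -> ring=[82:NA]
Op 2: route key 83: none >= 83, wrap to smallest pos 82 -> NA
Op 3: add NB@36 -> ring=[36:NB,82:NA]
Op 4: add NC@15 -> ring=[15:NC,36:NB,82:NA]
Op 5: add ND@73 -> ring=[15:NC,36:NB,73:ND,82:NA]
Op 6: add NE@92 -> ring=[15:NC,36:NB,73:ND,82:NA,92:NE]
Op 7: remove NE -> ring=[15:NC,36:NB,73:ND,82:NA]
Op 8: route key 90: none >= 90, wrap to smallest pos 15 -> NC
Op 9: route key 7: smallest pos >= 7 is 15 -> NC
Final route key 51: smallest pos >= 51 is 73 -> ND

Answer: ND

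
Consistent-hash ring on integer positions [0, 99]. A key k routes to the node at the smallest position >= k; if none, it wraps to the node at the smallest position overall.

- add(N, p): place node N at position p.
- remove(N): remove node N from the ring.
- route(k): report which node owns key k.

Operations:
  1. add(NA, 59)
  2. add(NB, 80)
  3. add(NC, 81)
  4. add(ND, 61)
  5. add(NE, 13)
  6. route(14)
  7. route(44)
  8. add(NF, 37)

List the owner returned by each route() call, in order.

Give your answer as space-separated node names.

Op 1: add NA@59 -> ring=[59:NA]
Op 2: add NB@80 -> ring=[59:NA,80:NB]
Op 3: add NC@81 -> ring=[59:NA,80:NB,81:NC]
Op 4: add ND@61 -> ring=[59:NA,61:ND,80:NB,81:NC]
Op 5: add NE@13 -> ring=[13:NE,59:NA,61:ND,80:NB,81:NC]
Op 6: route key 14: smallest pos >= 14 is 59 -> NA
Op 7: route key 44: smallest pos >= 44 is 59 -> NA
Op 8: add NF@37 -> ring=[13:NE,37:NF,59:NA,61:ND,80:NB,81:NC]

Answer: NA NA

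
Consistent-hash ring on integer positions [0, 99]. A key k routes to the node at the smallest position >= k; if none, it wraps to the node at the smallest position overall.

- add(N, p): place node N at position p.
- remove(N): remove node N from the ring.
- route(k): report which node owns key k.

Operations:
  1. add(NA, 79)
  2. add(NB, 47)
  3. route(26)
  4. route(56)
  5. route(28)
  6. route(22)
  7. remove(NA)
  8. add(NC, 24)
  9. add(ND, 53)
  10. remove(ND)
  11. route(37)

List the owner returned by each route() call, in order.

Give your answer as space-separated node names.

Op 1: add NA@79 -> ring=[79:NA]
Op 2: add NB@47 -> ring=[47:NB,79:NA]
Op 3: route key 26: smallest pos >= 26 is 47 -> NB
Op 4: route key 56: smallest pos >= 56 is 79 -> NA
Op 5: route key 28: smallest pos >= 28 is 47 -> NB
Op 6: route key 22: smallest pos >= 22 is 47 -> NB
Op 7: remove NA -> ring=[47:NB]
Op 8: add NC@24 -> ring=[24:NC,47:NB]
Op 9: add ND@53 -> ring=[24:NC,47:NB,53:ND]
Op 10: remove ND -> ring=[24:NC,47:NB]
Op 11: route key 37: smallest pos >= 37 is 47 -> NB

Answer: NB NA NB NB NB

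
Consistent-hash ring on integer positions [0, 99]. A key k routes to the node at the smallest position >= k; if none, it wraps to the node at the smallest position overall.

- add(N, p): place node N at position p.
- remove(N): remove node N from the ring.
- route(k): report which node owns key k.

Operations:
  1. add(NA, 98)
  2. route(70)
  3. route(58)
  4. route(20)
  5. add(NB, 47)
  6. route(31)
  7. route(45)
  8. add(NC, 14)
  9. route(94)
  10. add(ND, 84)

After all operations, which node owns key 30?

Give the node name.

Op 1: add NA@98 -> ring=[98:NA]
Op 2: route key 70: smallest pos >= 70 is 98 -> NA
Op 3: route key 58: smallest pos >= 58 is 98 -> NA
Op 4: route key 20: smallest pos >= 20 is 98 -> NA
Op 5: add NB@47 -> ring=[47:NB,98:NA]
Op 6: route key 31: smallest pos >= 31 is 47 -> NB
Op 7: route key 45: smallest pos >= 45 is 47 -> NB
Op 8: add NC@14 -> ring=[14:NC,47:NB,98:NA]
Op 9: route key 94: smallest pos >= 94 is 98 -> NA
Op 10: add ND@84 -> ring=[14:NC,47:NB,84:ND,98:NA]
Final route key 30: smallest pos >= 30 is 47 -> NB

Answer: NB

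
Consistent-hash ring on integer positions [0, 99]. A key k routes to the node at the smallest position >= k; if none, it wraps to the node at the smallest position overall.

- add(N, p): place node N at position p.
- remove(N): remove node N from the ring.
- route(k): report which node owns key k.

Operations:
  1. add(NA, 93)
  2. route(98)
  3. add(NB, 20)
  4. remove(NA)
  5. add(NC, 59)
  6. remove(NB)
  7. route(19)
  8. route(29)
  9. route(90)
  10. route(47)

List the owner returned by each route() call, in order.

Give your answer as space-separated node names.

Op 1: add NA@93 -> ring=[93:NA]
Op 2: route key 98: none >= 98, wrap to smallest pos 93 -> NA
Op 3: add NB@20 -> ring=[20:NB,93:NA]
Op 4: remove NA -> ring=[20:NB]
Op 5: add NC@59 -> ring=[20:NB,59:NC]
Op 6: remove NB -> ring=[59:NC]
Op 7: route key 19: smallest pos >= 19 is 59 -> NC
Op 8: route key 29: smallest pos >= 29 is 59 -> NC
Op 9: route key 90: none >= 90, wrap to smallest pos 59 -> NC
Op 10: route key 47: smallest pos >= 47 is 59 -> NC

Answer: NA NC NC NC NC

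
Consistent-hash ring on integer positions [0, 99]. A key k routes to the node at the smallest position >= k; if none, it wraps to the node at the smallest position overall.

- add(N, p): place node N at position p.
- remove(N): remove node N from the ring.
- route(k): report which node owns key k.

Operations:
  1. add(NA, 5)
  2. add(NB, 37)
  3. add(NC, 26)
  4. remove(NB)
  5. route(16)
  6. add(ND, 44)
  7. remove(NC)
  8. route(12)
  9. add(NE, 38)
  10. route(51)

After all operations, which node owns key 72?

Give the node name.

Op 1: add NA@5 -> ring=[5:NA]
Op 2: add NB@37 -> ring=[5:NA,37:NB]
Op 3: add NC@26 -> ring=[5:NA,26:NC,37:NB]
Op 4: remove NB -> ring=[5:NA,26:NC]
Op 5: route key 16: smallest pos >= 16 is 26 -> NC
Op 6: add ND@44 -> ring=[5:NA,26:NC,44:ND]
Op 7: remove NC -> ring=[5:NA,44:ND]
Op 8: route key 12: smallest pos >= 12 is 44 -> ND
Op 9: add NE@38 -> ring=[5:NA,38:NE,44:ND]
Op 10: route key 51: none >= 51, wrap to smallest pos 5 -> NA
Final route key 72: none >= 72, wrap to smallest pos 5 -> NA

Answer: NA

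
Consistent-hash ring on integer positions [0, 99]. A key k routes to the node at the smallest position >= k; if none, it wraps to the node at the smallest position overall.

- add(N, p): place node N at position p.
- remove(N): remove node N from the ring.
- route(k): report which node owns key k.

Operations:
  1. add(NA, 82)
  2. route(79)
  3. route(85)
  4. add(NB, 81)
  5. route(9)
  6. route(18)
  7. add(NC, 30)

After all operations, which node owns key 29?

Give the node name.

Answer: NC

Derivation:
Op 1: add NA@82 -> ring=[82:NA]
Op 2: route key 79: smallest pos >= 79 is 82 -> NA
Op 3: route key 85: none >= 85, wrap to smallest pos 82 -> NA
Op 4: add NB@81 -> ring=[81:NB,82:NA]
Op 5: route key 9: smallest pos >= 9 is 81 -> NB
Op 6: route key 18: smallest pos >= 18 is 81 -> NB
Op 7: add NC@30 -> ring=[30:NC,81:NB,82:NA]
Final route key 29: smallest pos >= 29 is 30 -> NC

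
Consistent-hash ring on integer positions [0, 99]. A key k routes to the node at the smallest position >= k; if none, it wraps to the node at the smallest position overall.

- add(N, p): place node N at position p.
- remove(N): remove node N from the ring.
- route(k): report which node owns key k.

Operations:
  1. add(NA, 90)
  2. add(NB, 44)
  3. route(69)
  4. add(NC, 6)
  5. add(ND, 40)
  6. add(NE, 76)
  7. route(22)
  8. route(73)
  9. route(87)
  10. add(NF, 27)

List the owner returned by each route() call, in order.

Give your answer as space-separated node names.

Answer: NA ND NE NA

Derivation:
Op 1: add NA@90 -> ring=[90:NA]
Op 2: add NB@44 -> ring=[44:NB,90:NA]
Op 3: route key 69: smallest pos >= 69 is 90 -> NA
Op 4: add NC@6 -> ring=[6:NC,44:NB,90:NA]
Op 5: add ND@40 -> ring=[6:NC,40:ND,44:NB,90:NA]
Op 6: add NE@76 -> ring=[6:NC,40:ND,44:NB,76:NE,90:NA]
Op 7: route key 22: smallest pos >= 22 is 40 -> ND
Op 8: route key 73: smallest pos >= 73 is 76 -> NE
Op 9: route key 87: smallest pos >= 87 is 90 -> NA
Op 10: add NF@27 -> ring=[6:NC,27:NF,40:ND,44:NB,76:NE,90:NA]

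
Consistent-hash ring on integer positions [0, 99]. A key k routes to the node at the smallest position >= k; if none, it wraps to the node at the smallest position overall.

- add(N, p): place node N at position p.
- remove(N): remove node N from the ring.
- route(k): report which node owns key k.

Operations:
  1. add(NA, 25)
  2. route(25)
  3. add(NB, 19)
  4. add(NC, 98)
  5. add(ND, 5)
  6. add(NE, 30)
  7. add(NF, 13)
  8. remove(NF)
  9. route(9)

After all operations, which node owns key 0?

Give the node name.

Op 1: add NA@25 -> ring=[25:NA]
Op 2: route key 25: smallest pos >= 25 is 25 -> NA
Op 3: add NB@19 -> ring=[19:NB,25:NA]
Op 4: add NC@98 -> ring=[19:NB,25:NA,98:NC]
Op 5: add ND@5 -> ring=[5:ND,19:NB,25:NA,98:NC]
Op 6: add NE@30 -> ring=[5:ND,19:NB,25:NA,30:NE,98:NC]
Op 7: add NF@13 -> ring=[5:ND,13:NF,19:NB,25:NA,30:NE,98:NC]
Op 8: remove NF -> ring=[5:ND,19:NB,25:NA,30:NE,98:NC]
Op 9: route key 9: smallest pos >= 9 is 19 -> NB
Final route key 0: smallest pos >= 0 is 5 -> ND

Answer: ND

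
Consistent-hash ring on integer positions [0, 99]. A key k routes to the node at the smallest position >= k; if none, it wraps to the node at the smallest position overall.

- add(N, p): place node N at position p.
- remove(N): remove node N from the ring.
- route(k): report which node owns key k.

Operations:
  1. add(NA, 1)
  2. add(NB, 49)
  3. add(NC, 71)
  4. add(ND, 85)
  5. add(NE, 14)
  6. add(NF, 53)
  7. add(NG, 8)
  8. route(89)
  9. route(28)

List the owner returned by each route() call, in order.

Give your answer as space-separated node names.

Answer: NA NB

Derivation:
Op 1: add NA@1 -> ring=[1:NA]
Op 2: add NB@49 -> ring=[1:NA,49:NB]
Op 3: add NC@71 -> ring=[1:NA,49:NB,71:NC]
Op 4: add ND@85 -> ring=[1:NA,49:NB,71:NC,85:ND]
Op 5: add NE@14 -> ring=[1:NA,14:NE,49:NB,71:NC,85:ND]
Op 6: add NF@53 -> ring=[1:NA,14:NE,49:NB,53:NF,71:NC,85:ND]
Op 7: add NG@8 -> ring=[1:NA,8:NG,14:NE,49:NB,53:NF,71:NC,85:ND]
Op 8: route key 89: none >= 89, wrap to smallest pos 1 -> NA
Op 9: route key 28: smallest pos >= 28 is 49 -> NB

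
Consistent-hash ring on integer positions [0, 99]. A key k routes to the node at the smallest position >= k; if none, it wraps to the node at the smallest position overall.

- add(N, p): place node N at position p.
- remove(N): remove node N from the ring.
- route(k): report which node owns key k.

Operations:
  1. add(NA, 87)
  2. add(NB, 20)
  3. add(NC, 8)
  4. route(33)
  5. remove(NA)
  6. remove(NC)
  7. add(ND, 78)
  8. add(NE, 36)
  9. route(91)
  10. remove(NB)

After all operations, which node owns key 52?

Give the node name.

Answer: ND

Derivation:
Op 1: add NA@87 -> ring=[87:NA]
Op 2: add NB@20 -> ring=[20:NB,87:NA]
Op 3: add NC@8 -> ring=[8:NC,20:NB,87:NA]
Op 4: route key 33: smallest pos >= 33 is 87 -> NA
Op 5: remove NA -> ring=[8:NC,20:NB]
Op 6: remove NC -> ring=[20:NB]
Op 7: add ND@78 -> ring=[20:NB,78:ND]
Op 8: add NE@36 -> ring=[20:NB,36:NE,78:ND]
Op 9: route key 91: none >= 91, wrap to smallest pos 20 -> NB
Op 10: remove NB -> ring=[36:NE,78:ND]
Final route key 52: smallest pos >= 52 is 78 -> ND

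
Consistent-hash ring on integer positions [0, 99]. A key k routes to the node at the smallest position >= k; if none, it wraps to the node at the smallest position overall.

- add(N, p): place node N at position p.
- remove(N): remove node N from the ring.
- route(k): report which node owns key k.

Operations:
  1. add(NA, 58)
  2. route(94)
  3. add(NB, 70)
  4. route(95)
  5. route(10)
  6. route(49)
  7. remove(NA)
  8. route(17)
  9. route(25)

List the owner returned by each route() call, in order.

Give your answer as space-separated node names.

Op 1: add NA@58 -> ring=[58:NA]
Op 2: route key 94: none >= 94, wrap to smallest pos 58 -> NA
Op 3: add NB@70 -> ring=[58:NA,70:NB]
Op 4: route key 95: none >= 95, wrap to smallest pos 58 -> NA
Op 5: route key 10: smallest pos >= 10 is 58 -> NA
Op 6: route key 49: smallest pos >= 49 is 58 -> NA
Op 7: remove NA -> ring=[70:NB]
Op 8: route key 17: smallest pos >= 17 is 70 -> NB
Op 9: route key 25: smallest pos >= 25 is 70 -> NB

Answer: NA NA NA NA NB NB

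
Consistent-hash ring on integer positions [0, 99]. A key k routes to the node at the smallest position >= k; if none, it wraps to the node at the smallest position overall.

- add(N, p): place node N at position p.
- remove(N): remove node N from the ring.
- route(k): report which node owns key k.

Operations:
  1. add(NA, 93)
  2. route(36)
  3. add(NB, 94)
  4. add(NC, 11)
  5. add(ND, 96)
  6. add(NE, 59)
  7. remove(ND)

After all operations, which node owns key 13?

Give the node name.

Answer: NE

Derivation:
Op 1: add NA@93 -> ring=[93:NA]
Op 2: route key 36: smallest pos >= 36 is 93 -> NA
Op 3: add NB@94 -> ring=[93:NA,94:NB]
Op 4: add NC@11 -> ring=[11:NC,93:NA,94:NB]
Op 5: add ND@96 -> ring=[11:NC,93:NA,94:NB,96:ND]
Op 6: add NE@59 -> ring=[11:NC,59:NE,93:NA,94:NB,96:ND]
Op 7: remove ND -> ring=[11:NC,59:NE,93:NA,94:NB]
Final route key 13: smallest pos >= 13 is 59 -> NE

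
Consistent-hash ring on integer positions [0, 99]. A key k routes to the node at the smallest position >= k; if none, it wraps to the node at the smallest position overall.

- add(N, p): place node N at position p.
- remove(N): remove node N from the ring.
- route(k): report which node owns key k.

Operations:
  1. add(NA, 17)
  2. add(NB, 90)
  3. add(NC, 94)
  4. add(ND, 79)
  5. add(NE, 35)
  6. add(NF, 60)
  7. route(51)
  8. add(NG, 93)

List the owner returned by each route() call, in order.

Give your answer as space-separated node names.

Answer: NF

Derivation:
Op 1: add NA@17 -> ring=[17:NA]
Op 2: add NB@90 -> ring=[17:NA,90:NB]
Op 3: add NC@94 -> ring=[17:NA,90:NB,94:NC]
Op 4: add ND@79 -> ring=[17:NA,79:ND,90:NB,94:NC]
Op 5: add NE@35 -> ring=[17:NA,35:NE,79:ND,90:NB,94:NC]
Op 6: add NF@60 -> ring=[17:NA,35:NE,60:NF,79:ND,90:NB,94:NC]
Op 7: route key 51: smallest pos >= 51 is 60 -> NF
Op 8: add NG@93 -> ring=[17:NA,35:NE,60:NF,79:ND,90:NB,93:NG,94:NC]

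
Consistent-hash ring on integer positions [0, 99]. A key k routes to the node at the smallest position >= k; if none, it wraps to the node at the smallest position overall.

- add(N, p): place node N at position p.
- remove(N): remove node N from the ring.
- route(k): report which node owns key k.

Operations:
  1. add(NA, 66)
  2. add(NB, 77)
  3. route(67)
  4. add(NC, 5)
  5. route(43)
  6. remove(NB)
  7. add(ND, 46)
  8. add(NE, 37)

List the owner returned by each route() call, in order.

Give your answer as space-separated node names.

Op 1: add NA@66 -> ring=[66:NA]
Op 2: add NB@77 -> ring=[66:NA,77:NB]
Op 3: route key 67: smallest pos >= 67 is 77 -> NB
Op 4: add NC@5 -> ring=[5:NC,66:NA,77:NB]
Op 5: route key 43: smallest pos >= 43 is 66 -> NA
Op 6: remove NB -> ring=[5:NC,66:NA]
Op 7: add ND@46 -> ring=[5:NC,46:ND,66:NA]
Op 8: add NE@37 -> ring=[5:NC,37:NE,46:ND,66:NA]

Answer: NB NA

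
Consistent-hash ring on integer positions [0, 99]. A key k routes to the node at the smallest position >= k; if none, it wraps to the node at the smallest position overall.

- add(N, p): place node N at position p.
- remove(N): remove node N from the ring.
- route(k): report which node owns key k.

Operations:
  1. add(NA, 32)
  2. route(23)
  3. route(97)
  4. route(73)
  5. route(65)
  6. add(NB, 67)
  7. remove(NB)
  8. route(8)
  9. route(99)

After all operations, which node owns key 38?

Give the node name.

Op 1: add NA@32 -> ring=[32:NA]
Op 2: route key 23: smallest pos >= 23 is 32 -> NA
Op 3: route key 97: none >= 97, wrap to smallest pos 32 -> NA
Op 4: route key 73: none >= 73, wrap to smallest pos 32 -> NA
Op 5: route key 65: none >= 65, wrap to smallest pos 32 -> NA
Op 6: add NB@67 -> ring=[32:NA,67:NB]
Op 7: remove NB -> ring=[32:NA]
Op 8: route key 8: smallest pos >= 8 is 32 -> NA
Op 9: route key 99: none >= 99, wrap to smallest pos 32 -> NA
Final route key 38: none >= 38, wrap to smallest pos 32 -> NA

Answer: NA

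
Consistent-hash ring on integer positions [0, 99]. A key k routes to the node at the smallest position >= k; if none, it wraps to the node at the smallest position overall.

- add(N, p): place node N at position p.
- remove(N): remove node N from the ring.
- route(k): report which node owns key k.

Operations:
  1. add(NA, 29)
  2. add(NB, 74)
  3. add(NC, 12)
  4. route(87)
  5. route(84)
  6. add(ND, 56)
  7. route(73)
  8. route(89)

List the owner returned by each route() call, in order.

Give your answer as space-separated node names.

Op 1: add NA@29 -> ring=[29:NA]
Op 2: add NB@74 -> ring=[29:NA,74:NB]
Op 3: add NC@12 -> ring=[12:NC,29:NA,74:NB]
Op 4: route key 87: none >= 87, wrap to smallest pos 12 -> NC
Op 5: route key 84: none >= 84, wrap to smallest pos 12 -> NC
Op 6: add ND@56 -> ring=[12:NC,29:NA,56:ND,74:NB]
Op 7: route key 73: smallest pos >= 73 is 74 -> NB
Op 8: route key 89: none >= 89, wrap to smallest pos 12 -> NC

Answer: NC NC NB NC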